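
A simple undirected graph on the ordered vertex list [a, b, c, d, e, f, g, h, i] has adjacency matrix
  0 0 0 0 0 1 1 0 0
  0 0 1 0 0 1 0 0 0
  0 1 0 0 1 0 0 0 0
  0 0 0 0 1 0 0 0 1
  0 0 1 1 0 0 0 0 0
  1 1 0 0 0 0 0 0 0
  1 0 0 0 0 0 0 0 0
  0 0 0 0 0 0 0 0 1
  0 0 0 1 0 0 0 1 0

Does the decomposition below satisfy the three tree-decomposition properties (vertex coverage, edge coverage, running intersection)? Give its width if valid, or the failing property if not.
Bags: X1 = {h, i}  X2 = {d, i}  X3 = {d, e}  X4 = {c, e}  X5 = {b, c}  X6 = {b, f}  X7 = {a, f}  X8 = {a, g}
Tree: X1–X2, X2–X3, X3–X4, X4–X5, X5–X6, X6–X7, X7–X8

Yes; width 1.

Vertex coverage: the bags together contain {a, b, c, d, e, f, g, h, i}, the full vertex set. Edge coverage: each edge of G has both endpoints in at least one bag. Running intersection: for every vertex, the bags containing it form a connected subtree. All three properties hold, so this is a valid tree decomposition of width max|bag| − 1 = 1, and hence tw(G) ≤ 1.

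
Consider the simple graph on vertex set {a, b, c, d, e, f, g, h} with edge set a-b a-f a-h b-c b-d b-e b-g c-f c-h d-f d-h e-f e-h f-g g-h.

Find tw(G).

3

A width-3 tree decomposition is:
Bags: B1 = {b, d, f, h}  B2 = {b, f, g, h}  B3 = {a, b, f, h}  B4 = {b, c, f, h}  B5 = {b, e, f, h}
Tree: B1–B2, B2–B3, B3–B4, B4–B5
Each bag holds 4 vertices, so the decomposition has width 3, which upper-bounds the treewidth. For the lower bound: the 4 vertex sets {d,f}, {b,g}, {h}, {a} are disjoint, each induces a connected subgraph, and every pair is joined by at least one edge of G. Contracting each set to a single vertex therefore yields K_{4} as a minor, and since treewidth is minor-monotone, tw(G) ≥ tw(K_{4}) = 3. Hence tw(G) = 3 exactly.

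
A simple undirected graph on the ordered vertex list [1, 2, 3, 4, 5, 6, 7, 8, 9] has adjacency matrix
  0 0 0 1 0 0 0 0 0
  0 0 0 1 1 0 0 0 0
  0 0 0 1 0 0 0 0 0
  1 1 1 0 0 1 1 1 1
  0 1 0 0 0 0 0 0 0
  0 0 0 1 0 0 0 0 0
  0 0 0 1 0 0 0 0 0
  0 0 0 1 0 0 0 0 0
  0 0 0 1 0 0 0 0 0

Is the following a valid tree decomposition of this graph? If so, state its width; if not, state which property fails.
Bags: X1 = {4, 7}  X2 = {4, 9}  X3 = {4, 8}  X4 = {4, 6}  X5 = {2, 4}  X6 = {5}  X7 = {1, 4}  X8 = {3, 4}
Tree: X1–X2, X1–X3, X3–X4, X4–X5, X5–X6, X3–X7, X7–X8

A tree decomposition must satisfy three properties: every vertex lies in some bag; for every edge, both endpoints lie together in some bag; and for every vertex, the bags containing it form a connected subtree. Here edge (2,5) lies in no bag, so the decomposition is invalid.

No — edge (2,5) lies in no bag.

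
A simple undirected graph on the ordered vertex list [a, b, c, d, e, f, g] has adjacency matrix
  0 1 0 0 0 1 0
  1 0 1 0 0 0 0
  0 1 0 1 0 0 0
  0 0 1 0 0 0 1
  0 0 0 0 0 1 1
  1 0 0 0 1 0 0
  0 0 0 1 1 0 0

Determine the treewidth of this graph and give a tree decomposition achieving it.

Every bag has size at most 3, so the width is 3 − 1 = 2 and tw(G) ≤ 2. The edges a–f–e–g–d–c–b–a form a cycle, so G is not a tree and its treewidth is at least 2. Hence tw(G) = 2 exactly.

Treewidth 2.
One such decomposition:
Bags: B1 = {a, e, f}  B2 = {a, e, g}  B3 = {a, d, g}  B4 = {a, c, d}  B5 = {a, b, c}
Tree: B1–B2, B2–B3, B3–B4, B4–B5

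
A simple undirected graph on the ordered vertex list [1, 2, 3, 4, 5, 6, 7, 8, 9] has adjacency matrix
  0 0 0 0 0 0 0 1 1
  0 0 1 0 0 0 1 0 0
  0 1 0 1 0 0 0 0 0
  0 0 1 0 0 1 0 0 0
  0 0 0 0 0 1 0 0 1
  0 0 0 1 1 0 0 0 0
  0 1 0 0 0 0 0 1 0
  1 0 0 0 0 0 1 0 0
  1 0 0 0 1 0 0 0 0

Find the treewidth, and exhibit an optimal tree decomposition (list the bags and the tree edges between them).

Every bag has size at most 3, so the width is 3 − 1 = 2 and tw(G) ≤ 2. For the lower bound, G contains the cycle 2–3–4–6–5–9–1–8–7–2, so G is not a forest; only forests have treewidth ≤ 1, hence tw(G) ≥ 2. Combining the bounds, tw(G) = 2.

Treewidth 2.
Bags: B1 = {2, 3, 4}  B2 = {2, 4, 6}  B3 = {2, 5, 6}  B4 = {2, 5, 9}  B5 = {1, 2, 9}  B6 = {1, 2, 8}  B7 = {2, 7, 8}
Tree: B1–B2, B2–B3, B3–B4, B4–B5, B5–B6, B6–B7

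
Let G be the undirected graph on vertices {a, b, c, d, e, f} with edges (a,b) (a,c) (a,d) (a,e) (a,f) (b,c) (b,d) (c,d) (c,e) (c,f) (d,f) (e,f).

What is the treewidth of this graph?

A width-3 tree decomposition is:
Bags: B1 = {a, c, e, f}  B2 = {a, c, d, f}  B3 = {a, b, c, d}
Tree: B1–B2, B2–B3
The largest bag has 4 vertices, giving width 3; this decomposition certifies tw(G) ≤ 3. Conversely, {a, c, d, f} is a clique of size 4, and the vertices of any clique must share a bag in every tree decomposition; so some bag has ≥ 4 vertices and tw(G) ≥ 3. Therefore the treewidth is 3.

3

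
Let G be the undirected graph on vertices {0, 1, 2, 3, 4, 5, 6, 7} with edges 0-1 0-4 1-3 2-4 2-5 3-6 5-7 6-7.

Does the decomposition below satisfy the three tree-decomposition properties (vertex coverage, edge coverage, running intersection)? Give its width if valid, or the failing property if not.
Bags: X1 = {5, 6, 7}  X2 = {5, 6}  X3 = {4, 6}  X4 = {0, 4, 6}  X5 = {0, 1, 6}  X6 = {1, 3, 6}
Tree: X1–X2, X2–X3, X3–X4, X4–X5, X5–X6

No — vertex 2 appears in no bag.

A tree decomposition must satisfy three properties: every vertex lies in some bag; for every edge, both endpoints lie together in some bag; and for every vertex, the bags containing it form a connected subtree. Here vertex 2 appears in no bag, so the decomposition is invalid.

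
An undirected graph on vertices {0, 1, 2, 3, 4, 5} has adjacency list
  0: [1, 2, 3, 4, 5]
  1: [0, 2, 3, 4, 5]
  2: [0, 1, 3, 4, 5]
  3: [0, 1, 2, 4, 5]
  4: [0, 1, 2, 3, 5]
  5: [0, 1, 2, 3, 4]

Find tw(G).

5

A width-5 tree decomposition is:
Bags: B1 = {0, 1, 2, 3, 4, 5}
Tree: (single bag)
A single bag containing all 6 vertices is trivially a valid decomposition of width 5. On the other hand G contains the 6-clique {0, 1, 2, 3, 4, 5}. A clique must lie in a single bag of any decomposition, so no decomposition can have width below 5. Combining the bounds, tw(G) = 5.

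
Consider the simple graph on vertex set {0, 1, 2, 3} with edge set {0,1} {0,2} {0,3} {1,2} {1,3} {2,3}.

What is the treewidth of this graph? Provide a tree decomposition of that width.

A single bag containing all 4 vertices is trivially a valid decomposition of width 3. Conversely, {0, 1, 2, 3} is a clique of size 4, and the vertices of any clique must share a bag in every tree decomposition; so some bag has ≥ 4 vertices and tw(G) ≥ 3. The upper and lower bounds meet at 3, so that is the treewidth.

Treewidth 3.
One such decomposition:
Bags: B1 = {0, 1, 2, 3}
Tree: (single bag)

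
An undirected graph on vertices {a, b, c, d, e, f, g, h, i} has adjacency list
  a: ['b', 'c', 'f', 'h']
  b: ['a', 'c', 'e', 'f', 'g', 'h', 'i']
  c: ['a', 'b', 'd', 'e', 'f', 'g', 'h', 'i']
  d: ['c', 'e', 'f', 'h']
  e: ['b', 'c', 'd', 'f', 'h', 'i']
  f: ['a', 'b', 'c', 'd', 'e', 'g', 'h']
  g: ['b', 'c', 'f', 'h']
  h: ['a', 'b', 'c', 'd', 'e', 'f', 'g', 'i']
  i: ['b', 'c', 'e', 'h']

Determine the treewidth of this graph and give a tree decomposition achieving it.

The largest bag has 5 vertices, giving width 4; this decomposition certifies tw(G) ≤ 4. On the other hand G contains the 5-clique {c, d, e, f, h}. A clique must lie in a single bag of any decomposition, so no decomposition can have width below 4. Hence tw(G) = 4 exactly.

Treewidth 4.
One such decomposition:
Bags: B1 = {b, c, e, h, i}  B2 = {b, c, e, f, h}  B3 = {c, d, e, f, h}  B4 = {a, b, c, f, h}  B5 = {b, c, f, g, h}
Tree: B1–B2, B2–B3, B2–B4, B4–B5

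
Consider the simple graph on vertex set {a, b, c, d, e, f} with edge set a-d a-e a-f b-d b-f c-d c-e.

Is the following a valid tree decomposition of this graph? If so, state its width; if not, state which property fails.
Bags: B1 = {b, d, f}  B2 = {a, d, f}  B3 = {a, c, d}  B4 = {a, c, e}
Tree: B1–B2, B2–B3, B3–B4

Every vertex of G appears in some bag (union = {a, b, c, d, e, f}); every edge is covered by a bag; and for each vertex v the set of bags containing v is connected in the bag tree. The decomposition is therefore valid. The largest bag has 3 vertices, so the width is 2.

Yes; width 2.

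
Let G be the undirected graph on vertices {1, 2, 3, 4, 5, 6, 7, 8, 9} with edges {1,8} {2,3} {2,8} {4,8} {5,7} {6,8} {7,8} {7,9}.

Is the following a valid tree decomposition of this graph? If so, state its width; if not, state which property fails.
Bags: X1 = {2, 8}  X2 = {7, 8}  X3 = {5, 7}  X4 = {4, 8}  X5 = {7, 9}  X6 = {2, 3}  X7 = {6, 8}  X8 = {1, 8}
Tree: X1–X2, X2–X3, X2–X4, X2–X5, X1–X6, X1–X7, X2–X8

Yes; width 1.

Checking the three conditions: (i) the bags cover all of {1, 2, 3, 4, 5, 6, 7, 8, 9}; (ii) for each edge, some bag contains both endpoints; (iii) the bags containing any fixed vertex form a subtree. All hold, so the decomposition is valid with width 2 − 1 = 1.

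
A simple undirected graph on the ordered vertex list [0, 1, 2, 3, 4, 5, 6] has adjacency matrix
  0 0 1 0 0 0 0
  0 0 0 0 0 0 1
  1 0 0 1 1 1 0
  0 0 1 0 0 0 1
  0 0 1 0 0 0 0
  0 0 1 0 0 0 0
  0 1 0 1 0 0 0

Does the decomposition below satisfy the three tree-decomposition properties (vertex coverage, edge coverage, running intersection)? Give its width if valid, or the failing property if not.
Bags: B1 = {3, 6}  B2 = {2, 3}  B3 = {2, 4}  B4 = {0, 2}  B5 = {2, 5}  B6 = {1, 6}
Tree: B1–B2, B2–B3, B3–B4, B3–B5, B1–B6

Checking the three conditions: (i) the bags cover all of {0, 1, 2, 3, 4, 5, 6}; (ii) for each edge, some bag contains both endpoints; (iii) the bags containing any fixed vertex form a subtree. All hold, so the decomposition is valid with width 2 − 1 = 1.

Yes; width 1.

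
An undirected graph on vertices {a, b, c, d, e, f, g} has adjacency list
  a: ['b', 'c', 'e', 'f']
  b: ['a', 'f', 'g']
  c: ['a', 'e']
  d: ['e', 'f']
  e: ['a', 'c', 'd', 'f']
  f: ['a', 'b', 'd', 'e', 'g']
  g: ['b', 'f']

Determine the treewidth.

A width-2 tree decomposition is:
Bags: B1 = {b, f, g}  B2 = {a, b, f}  B3 = {a, e, f}  B4 = {d, e, f}  B5 = {a, c, e}
Tree: B1–B2, B2–B3, B3–B4, B3–B5
Every bag has size at most 3, so the width is 3 − 1 = 2 and tw(G) ≤ 2. For the lower bound, the 3 vertices {a, c, e} are pairwise adjacent, and any tree decomposition puts a clique entirely inside one bag — forcing width ≥ 2. The upper and lower bounds meet at 2, so that is the treewidth.

2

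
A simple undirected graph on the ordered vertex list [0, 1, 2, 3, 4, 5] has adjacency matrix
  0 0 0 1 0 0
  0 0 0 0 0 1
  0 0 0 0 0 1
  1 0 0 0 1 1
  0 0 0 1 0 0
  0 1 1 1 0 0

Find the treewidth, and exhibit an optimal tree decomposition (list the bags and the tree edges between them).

Treewidth 1.
Bags: B1 = {0, 3}  B2 = {3, 5}  B3 = {1, 5}  B4 = {2, 5}  B5 = {3, 4}
Tree: B1–B2, B2–B3, B2–B4, B2–B5

Every bag has size at most 2, so the width is 2 − 1 = 1 and tw(G) ≤ 1. Any graph with an edge has treewidth ≥ 1, and G has the edge 0–3. Therefore the treewidth is 1.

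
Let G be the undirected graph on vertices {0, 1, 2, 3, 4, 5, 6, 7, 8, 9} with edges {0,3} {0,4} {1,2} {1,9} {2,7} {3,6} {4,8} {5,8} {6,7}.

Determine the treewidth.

A width-1 tree decomposition is:
Bags: B1 = {1, 9}  B2 = {1, 2}  B3 = {2, 7}  B4 = {6, 7}  B5 = {3, 6}  B6 = {0, 3}  B7 = {0, 4}  B8 = {4, 8}  B9 = {5, 8}
Tree: B1–B2, B2–B3, B3–B4, B4–B5, B5–B6, B6–B7, B7–B8, B8–B9
Every bag has size at most 2, so the width is 2 − 1 = 1 and tw(G) ≤ 1. Any graph with an edge has treewidth ≥ 1, and G has the edge 9–1. The upper and lower bounds meet at 1, so that is the treewidth.

1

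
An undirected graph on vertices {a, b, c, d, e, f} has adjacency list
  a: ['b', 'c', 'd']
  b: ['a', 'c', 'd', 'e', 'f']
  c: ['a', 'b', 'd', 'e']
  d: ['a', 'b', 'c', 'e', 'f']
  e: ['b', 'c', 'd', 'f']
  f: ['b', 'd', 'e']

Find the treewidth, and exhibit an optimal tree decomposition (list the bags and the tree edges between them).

Treewidth 3.
One optimal decomposition is:
Bags: B1 = {a, b, c, d}  B2 = {b, c, d, e}  B3 = {b, d, e, f}
Tree: B1–B2, B2–B3

The largest bag has 4 vertices, giving width 3; this decomposition certifies tw(G) ≤ 3. For the lower bound, the 4 vertices {b, c, d, e} are pairwise adjacent, and any tree decomposition puts a clique entirely inside one bag — forcing width ≥ 3. Combining the bounds, tw(G) = 3.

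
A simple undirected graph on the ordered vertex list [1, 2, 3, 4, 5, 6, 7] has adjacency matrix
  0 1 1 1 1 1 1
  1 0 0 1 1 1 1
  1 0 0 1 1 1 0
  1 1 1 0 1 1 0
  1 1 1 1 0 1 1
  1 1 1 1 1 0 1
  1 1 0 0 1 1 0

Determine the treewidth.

A width-4 tree decomposition is:
Bags: B1 = {1, 2, 5, 6, 7}  B2 = {1, 2, 4, 5, 6}  B3 = {1, 3, 4, 5, 6}
Tree: B1–B2, B2–B3
Each bag holds 5 vertices, so the decomposition has width 4, which upper-bounds the treewidth. Conversely, {1, 2, 4, 5, 6} is a clique of size 5, and the vertices of any clique must share a bag in every tree decomposition; so some bag has ≥ 5 vertices and tw(G) ≥ 4. The upper and lower bounds meet at 4, so that is the treewidth.

4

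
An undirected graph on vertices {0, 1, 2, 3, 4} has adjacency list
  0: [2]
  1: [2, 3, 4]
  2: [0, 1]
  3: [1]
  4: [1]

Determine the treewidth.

A width-1 tree decomposition is:
Bags: B1 = {1, 4}  B2 = {1, 2}  B3 = {1, 3}  B4 = {0, 2}
Tree: B1–B2, B2–B3, B2–B4
The largest bag has 2 vertices, giving width 1; this decomposition certifies tw(G) ≤ 1. G has an edge, so its treewidth is at least 1. The upper and lower bounds meet at 1, so that is the treewidth.

1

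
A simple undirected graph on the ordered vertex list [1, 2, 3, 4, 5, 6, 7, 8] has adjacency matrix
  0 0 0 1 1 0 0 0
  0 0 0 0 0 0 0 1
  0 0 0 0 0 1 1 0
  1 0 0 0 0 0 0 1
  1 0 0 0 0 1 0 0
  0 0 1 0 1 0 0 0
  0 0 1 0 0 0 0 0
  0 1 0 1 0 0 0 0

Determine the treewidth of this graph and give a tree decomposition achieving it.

Treewidth 1.
One such decomposition:
Bags: B1 = {2, 8}  B2 = {4, 8}  B3 = {1, 4}  B4 = {1, 5}  B5 = {5, 6}  B6 = {3, 6}  B7 = {3, 7}
Tree: B1–B2, B2–B3, B3–B4, B4–B5, B5–B6, B6–B7

Each bag holds 2 vertices, so the decomposition has width 1, which upper-bounds the treewidth. Since G has at least one edge (e.g. 2–8), it is not an edgeless graph, so tw(G) ≥ 1. Hence tw(G) = 1 exactly.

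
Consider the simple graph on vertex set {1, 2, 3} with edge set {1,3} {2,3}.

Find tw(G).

1

A width-1 tree decomposition is:
Bags: B1 = {2, 3}  B2 = {1, 3}
Tree: B1–B2
Every bag has size at most 2, so the width is 2 − 1 = 1 and tw(G) ≤ 1. Since G has at least one edge (e.g. 2–3), it is not an edgeless graph, so tw(G) ≥ 1. Combining the bounds, tw(G) = 1.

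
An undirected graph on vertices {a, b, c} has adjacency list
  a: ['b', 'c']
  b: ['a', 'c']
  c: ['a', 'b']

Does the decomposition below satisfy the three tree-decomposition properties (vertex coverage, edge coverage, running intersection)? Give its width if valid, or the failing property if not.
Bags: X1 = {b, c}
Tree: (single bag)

No — vertex a appears in no bag.

A tree decomposition must satisfy three properties: every vertex lies in some bag; for every edge, both endpoints lie together in some bag; and for every vertex, the bags containing it form a connected subtree. Here vertex a appears in no bag, so the decomposition is invalid.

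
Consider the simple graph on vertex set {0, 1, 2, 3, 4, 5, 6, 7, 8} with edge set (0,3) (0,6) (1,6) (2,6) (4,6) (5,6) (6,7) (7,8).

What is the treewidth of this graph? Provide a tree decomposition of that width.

The largest bag has 2 vertices, giving width 1; this decomposition certifies tw(G) ≤ 1. Any graph with an edge has treewidth ≥ 1, and G has the edge 5–6. Hence tw(G) = 1 exactly.

Treewidth 1.
One such decomposition:
Bags: B1 = {5, 6}  B2 = {0, 6}  B3 = {2, 6}  B4 = {1, 6}  B5 = {6, 7}  B6 = {4, 6}  B7 = {0, 3}  B8 = {7, 8}
Tree: B1–B2, B2–B3, B1–B4, B4–B5, B4–B6, B2–B7, B5–B8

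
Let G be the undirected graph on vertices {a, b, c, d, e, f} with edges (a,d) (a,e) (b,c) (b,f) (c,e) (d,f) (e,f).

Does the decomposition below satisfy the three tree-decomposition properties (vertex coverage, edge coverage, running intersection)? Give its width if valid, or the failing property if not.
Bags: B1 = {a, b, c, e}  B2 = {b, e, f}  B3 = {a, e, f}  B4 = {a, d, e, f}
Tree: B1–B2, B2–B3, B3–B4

No — bags containing vertex a are not connected in the tree.

A tree decomposition must satisfy three properties: every vertex lies in some bag; for every edge, both endpoints lie together in some bag; and for every vertex, the bags containing it form a connected subtree. Here bags containing vertex a are not connected in the tree, so the decomposition is invalid.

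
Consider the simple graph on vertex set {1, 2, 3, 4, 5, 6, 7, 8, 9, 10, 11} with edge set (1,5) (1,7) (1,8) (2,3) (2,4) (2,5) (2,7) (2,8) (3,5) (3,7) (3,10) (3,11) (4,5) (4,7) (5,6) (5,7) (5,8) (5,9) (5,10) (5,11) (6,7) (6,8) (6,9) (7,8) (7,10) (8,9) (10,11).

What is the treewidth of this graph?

3

A width-3 tree decomposition is:
Bags: B1 = {2, 5, 7, 8}  B2 = {2, 3, 5, 7}  B3 = {3, 5, 7, 10}  B4 = {1, 5, 7, 8}  B5 = {5, 6, 7, 8}  B6 = {2, 4, 5, 7}  B7 = {3, 5, 10, 11}  B8 = {5, 6, 8, 9}
Tree: B1–B2, B2–B3, B1–B4, B4–B5, B1–B6, B3–B7, B5–B8
The largest bag has 4 vertices, giving width 3; this decomposition certifies tw(G) ≤ 3. On the other hand G contains the 4-clique {5, 6, 8, 9}. A clique must lie in a single bag of any decomposition, so no decomposition can have width below 3. Therefore the treewidth is 3.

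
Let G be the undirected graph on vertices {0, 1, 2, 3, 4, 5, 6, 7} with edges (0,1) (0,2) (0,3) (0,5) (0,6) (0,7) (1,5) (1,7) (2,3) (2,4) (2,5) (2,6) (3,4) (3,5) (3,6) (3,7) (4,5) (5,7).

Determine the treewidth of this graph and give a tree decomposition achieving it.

The largest bag has 4 vertices, giving width 3; this decomposition certifies tw(G) ≤ 3. Conversely, {0, 1, 5, 7} is a clique of size 4, and the vertices of any clique must share a bag in every tree decomposition; so some bag has ≥ 4 vertices and tw(G) ≥ 3. Hence tw(G) = 3 exactly.

Treewidth 3.
One optimal decomposition is:
Bags: B1 = {0, 2, 3, 5}  B2 = {2, 3, 4, 5}  B3 = {0, 3, 5, 7}  B4 = {0, 2, 3, 6}  B5 = {0, 1, 5, 7}
Tree: B1–B2, B1–B3, B1–B4, B3–B5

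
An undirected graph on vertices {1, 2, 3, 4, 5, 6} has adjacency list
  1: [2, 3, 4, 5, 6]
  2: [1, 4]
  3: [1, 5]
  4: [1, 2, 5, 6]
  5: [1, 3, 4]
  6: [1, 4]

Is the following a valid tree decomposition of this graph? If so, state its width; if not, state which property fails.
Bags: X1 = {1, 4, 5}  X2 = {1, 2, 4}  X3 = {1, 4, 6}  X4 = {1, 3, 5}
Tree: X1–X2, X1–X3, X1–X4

Checking the three conditions: (i) the bags cover all of {1, 2, 3, 4, 5, 6}; (ii) for each edge, some bag contains both endpoints; (iii) the bags containing any fixed vertex form a subtree. All hold, so the decomposition is valid with width 3 − 1 = 2.

Yes; width 2.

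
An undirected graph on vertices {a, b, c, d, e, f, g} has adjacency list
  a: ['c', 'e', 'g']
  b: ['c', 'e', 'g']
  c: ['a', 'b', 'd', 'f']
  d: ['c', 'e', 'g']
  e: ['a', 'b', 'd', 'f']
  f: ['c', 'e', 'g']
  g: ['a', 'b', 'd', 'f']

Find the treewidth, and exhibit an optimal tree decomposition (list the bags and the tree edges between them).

Every bag has size at most 4, so the width is 4 − 1 = 3 and tw(G) ≤ 3. For the lower bound: the 4 vertex sets {f,g}, {c,d}, {e}, {a} are disjoint, each induces a connected subgraph, and every pair is joined by at least one edge of G. Contracting each set to a single vertex therefore yields K_{4} as a minor, and since treewidth is minor-monotone, tw(G) ≥ tw(K_{4}) = 3. Therefore the treewidth is 3.

Treewidth 3.
One optimal decomposition is:
Bags: B1 = {c, e, f, g}  B2 = {c, d, e, g}  B3 = {a, c, e, g}  B4 = {b, c, e, g}
Tree: B1–B2, B2–B3, B3–B4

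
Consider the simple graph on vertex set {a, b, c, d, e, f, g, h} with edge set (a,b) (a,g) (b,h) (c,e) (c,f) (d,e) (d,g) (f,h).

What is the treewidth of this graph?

A width-2 tree decomposition is:
Bags: B1 = {a, b, g}  B2 = {b, g, h}  B3 = {f, g, h}  B4 = {c, f, g}  B5 = {c, e, g}  B6 = {d, e, g}
Tree: B1–B2, B2–B3, B3–B4, B4–B5, B5–B6
The largest bag has 3 vertices, giving width 2; this decomposition certifies tw(G) ≤ 2. The edges g–a–b–h–f–c–e–d–g form a cycle, so G is not a tree and its treewidth is at least 2. Combining the bounds, tw(G) = 2.

2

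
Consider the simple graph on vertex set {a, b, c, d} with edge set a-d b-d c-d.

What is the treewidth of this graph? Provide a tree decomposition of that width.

Every bag has size at most 2, so the width is 2 − 1 = 1 and tw(G) ≤ 1. G has an edge, so its treewidth is at least 1. Therefore the treewidth is 1.

Treewidth 1.
Bags: B1 = {a, d}  B2 = {c, d}  B3 = {b, d}
Tree: B1–B2, B2–B3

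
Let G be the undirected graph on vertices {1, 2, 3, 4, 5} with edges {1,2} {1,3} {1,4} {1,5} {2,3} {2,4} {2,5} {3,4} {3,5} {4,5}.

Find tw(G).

4

A width-4 tree decomposition is:
Bags: B1 = {1, 2, 3, 4, 5}
Tree: (single bag)
With just one bag of size 5, the width is 5 − 1 = 4, so tw(G) ≤ 4. On the other hand G contains the 5-clique {1, 2, 3, 4, 5}. A clique must lie in a single bag of any decomposition, so no decomposition can have width below 4. Therefore the treewidth is 4.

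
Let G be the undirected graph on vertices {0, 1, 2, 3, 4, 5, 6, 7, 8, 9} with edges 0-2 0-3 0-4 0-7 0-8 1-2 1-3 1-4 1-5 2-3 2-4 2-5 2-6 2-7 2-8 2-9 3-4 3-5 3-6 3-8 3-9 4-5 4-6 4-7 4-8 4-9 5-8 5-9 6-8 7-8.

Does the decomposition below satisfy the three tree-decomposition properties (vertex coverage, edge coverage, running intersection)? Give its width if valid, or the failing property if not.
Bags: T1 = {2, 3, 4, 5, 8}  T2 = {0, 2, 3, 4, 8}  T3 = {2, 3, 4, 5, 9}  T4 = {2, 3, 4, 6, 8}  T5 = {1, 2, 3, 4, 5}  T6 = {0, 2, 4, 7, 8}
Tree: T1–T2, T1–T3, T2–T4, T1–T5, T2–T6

Vertex coverage: the bags together contain {0, 1, 2, 3, 4, 5, 6, 7, 8, 9}, the full vertex set. Edge coverage: each edge of G has both endpoints in at least one bag. Running intersection: for every vertex, the bags containing it form a connected subtree. All three properties hold, so this is a valid tree decomposition of width max|bag| − 1 = 4, and hence tw(G) ≤ 4.

Yes; width 4.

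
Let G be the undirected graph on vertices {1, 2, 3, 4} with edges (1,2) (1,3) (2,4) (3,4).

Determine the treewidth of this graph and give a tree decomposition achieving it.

Treewidth 2.
One optimal decomposition is:
Bags: B1 = {1, 2, 4}  B2 = {1, 3, 4}
Tree: B1–B2

Every bag has size at most 3, so the width is 3 − 1 = 2 and tw(G) ≤ 2. Since 1–2–4–3–1 is a cycle in G, G is not acyclic. Forests are exactly the graphs of treewidth ≤ 1, so tw(G) ≥ 2. The upper and lower bounds meet at 2, so that is the treewidth.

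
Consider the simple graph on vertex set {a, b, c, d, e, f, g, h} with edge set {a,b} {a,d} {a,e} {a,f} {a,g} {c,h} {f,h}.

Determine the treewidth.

1

A width-1 tree decomposition is:
Bags: B1 = {a, f}  B2 = {a, d}  B3 = {a, g}  B4 = {a, e}  B5 = {f, h}  B6 = {a, b}  B7 = {c, h}
Tree: B1–B2, B2–B3, B1–B4, B1–B5, B3–B6, B5–B7
Each bag holds 2 vertices, so the decomposition has width 1, which upper-bounds the treewidth. Any graph with an edge has treewidth ≥ 1, and G has the edge a–f. Combining the bounds, tw(G) = 1.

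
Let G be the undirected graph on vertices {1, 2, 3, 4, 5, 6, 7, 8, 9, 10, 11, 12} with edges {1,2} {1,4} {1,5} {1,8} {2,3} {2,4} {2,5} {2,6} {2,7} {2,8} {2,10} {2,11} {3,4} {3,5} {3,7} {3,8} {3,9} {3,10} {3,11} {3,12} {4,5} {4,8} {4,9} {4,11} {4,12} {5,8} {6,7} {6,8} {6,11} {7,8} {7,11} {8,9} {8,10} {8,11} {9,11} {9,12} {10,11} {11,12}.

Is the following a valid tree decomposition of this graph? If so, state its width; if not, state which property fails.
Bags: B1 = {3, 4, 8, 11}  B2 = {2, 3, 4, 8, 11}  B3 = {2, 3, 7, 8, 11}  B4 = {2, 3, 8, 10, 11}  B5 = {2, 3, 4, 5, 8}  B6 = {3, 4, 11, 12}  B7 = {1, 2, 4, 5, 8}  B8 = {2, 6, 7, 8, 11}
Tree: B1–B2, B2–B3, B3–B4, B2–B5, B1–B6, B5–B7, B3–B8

No — vertex 9 appears in no bag.

A tree decomposition must satisfy three properties: every vertex lies in some bag; for every edge, both endpoints lie together in some bag; and for every vertex, the bags containing it form a connected subtree. Here vertex 9 appears in no bag, so the decomposition is invalid.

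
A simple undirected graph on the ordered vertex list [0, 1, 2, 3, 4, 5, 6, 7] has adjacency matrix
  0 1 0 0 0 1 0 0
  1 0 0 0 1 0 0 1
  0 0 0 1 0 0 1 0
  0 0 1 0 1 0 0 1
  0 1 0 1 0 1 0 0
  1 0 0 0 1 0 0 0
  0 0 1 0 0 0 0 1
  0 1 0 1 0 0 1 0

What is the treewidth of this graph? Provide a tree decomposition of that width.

Treewidth 2.
One optimal decomposition is:
Bags: B1 = {0, 4, 5}  B2 = {0, 1, 4}  B3 = {1, 3, 4}  B4 = {1, 3, 7}  B5 = {2, 3, 7}  B6 = {2, 6, 7}
Tree: B1–B2, B2–B3, B3–B4, B4–B5, B5–B6

Every bag has size at most 3, so the width is 3 − 1 = 2 and tw(G) ≤ 2. Since 5–0–1–4–5 is a cycle in G, G is not acyclic. Forests are exactly the graphs of treewidth ≤ 1, so tw(G) ≥ 2. The upper and lower bounds meet at 2, so that is the treewidth.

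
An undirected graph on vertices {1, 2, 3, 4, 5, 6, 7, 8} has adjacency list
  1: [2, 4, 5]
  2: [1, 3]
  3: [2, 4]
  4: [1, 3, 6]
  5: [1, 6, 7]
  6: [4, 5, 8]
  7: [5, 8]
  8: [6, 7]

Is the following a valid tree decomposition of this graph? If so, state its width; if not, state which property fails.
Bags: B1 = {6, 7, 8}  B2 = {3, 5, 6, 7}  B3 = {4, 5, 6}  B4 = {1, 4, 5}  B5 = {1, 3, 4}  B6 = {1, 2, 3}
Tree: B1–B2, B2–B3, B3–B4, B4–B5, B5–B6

No — bags containing vertex 3 are not connected in the tree.

A tree decomposition must satisfy three properties: every vertex lies in some bag; for every edge, both endpoints lie together in some bag; and for every vertex, the bags containing it form a connected subtree. Here bags containing vertex 3 are not connected in the tree, so the decomposition is invalid.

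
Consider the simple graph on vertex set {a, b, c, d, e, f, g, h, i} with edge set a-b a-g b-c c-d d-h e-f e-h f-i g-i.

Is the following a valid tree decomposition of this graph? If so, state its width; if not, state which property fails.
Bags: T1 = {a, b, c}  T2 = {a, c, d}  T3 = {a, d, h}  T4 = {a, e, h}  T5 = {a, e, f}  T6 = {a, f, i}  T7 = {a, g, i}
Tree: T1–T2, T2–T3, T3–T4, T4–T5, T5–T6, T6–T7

Vertex coverage: the bags together contain {a, b, c, d, e, f, g, h, i}, the full vertex set. Edge coverage: each edge of G has both endpoints in at least one bag. Running intersection: for every vertex, the bags containing it form a connected subtree. All three properties hold, so this is a valid tree decomposition of width max|bag| − 1 = 2, and hence tw(G) ≤ 2.

Yes; width 2.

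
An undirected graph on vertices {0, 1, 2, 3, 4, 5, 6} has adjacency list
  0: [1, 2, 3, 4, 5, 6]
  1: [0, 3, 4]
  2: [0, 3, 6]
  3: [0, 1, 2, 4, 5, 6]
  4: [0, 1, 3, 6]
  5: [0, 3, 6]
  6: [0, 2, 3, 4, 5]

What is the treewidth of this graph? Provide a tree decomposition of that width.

Treewidth 3.
Bags: B1 = {0, 2, 3, 6}  B2 = {0, 3, 4, 6}  B3 = {0, 3, 5, 6}  B4 = {0, 1, 3, 4}
Tree: B1–B2, B1–B3, B2–B4

The largest bag has 4 vertices, giving width 3; this decomposition certifies tw(G) ≤ 3. On the other hand G contains the 4-clique {0, 1, 3, 4}. A clique must lie in a single bag of any decomposition, so no decomposition can have width below 3. Hence tw(G) = 3 exactly.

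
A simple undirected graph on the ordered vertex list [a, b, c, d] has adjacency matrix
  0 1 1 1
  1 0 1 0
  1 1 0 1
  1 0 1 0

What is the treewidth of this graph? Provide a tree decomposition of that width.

Every bag has size at most 3, so the width is 3 − 1 = 2 and tw(G) ≤ 2. Conversely, {a, c, d} is a clique of size 3, and the vertices of any clique must share a bag in every tree decomposition; so some bag has ≥ 3 vertices and tw(G) ≥ 2. Combining the bounds, tw(G) = 2.

Treewidth 2.
Bags: B1 = {a, b, c}  B2 = {a, c, d}
Tree: B1–B2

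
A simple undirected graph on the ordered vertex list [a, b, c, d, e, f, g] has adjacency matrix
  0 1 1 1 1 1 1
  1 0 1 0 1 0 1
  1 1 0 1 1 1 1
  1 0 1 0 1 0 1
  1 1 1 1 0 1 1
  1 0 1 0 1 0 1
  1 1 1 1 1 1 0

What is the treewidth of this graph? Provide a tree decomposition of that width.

Each bag holds 5 vertices, so the decomposition has width 4, which upper-bounds the treewidth. On the other hand G contains the 5-clique {a, c, d, e, g}. A clique must lie in a single bag of any decomposition, so no decomposition can have width below 4. Hence tw(G) = 4 exactly.

Treewidth 4.
One optimal decomposition is:
Bags: B1 = {a, c, d, e, g}  B2 = {a, c, e, f, g}  B3 = {a, b, c, e, g}
Tree: B1–B2, B1–B3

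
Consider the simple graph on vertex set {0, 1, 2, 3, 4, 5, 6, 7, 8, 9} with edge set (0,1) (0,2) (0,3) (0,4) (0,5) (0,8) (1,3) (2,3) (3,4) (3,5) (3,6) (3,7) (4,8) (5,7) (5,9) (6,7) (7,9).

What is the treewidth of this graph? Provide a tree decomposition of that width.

The largest bag has 3 vertices, giving width 2; this decomposition certifies tw(G) ≤ 2. Conversely, {0, 4, 8} is a clique of size 3, and the vertices of any clique must share a bag in every tree decomposition; so some bag has ≥ 3 vertices and tw(G) ≥ 2. Hence tw(G) = 2 exactly.

Treewidth 2.
One such decomposition:
Bags: B1 = {3, 5, 7}  B2 = {0, 3, 5}  B3 = {0, 3, 4}  B4 = {5, 7, 9}  B5 = {0, 4, 8}  B6 = {0, 2, 3}  B7 = {3, 6, 7}  B8 = {0, 1, 3}
Tree: B1–B2, B2–B3, B1–B4, B3–B5, B3–B6, B1–B7, B2–B8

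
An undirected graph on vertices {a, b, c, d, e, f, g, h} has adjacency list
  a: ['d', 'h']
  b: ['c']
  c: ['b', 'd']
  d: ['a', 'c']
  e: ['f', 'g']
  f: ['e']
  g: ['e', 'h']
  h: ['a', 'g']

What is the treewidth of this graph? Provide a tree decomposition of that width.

Each bag holds 2 vertices, so the decomposition has width 1, which upper-bounds the treewidth. G has an edge, so its treewidth is at least 1. The upper and lower bounds meet at 1, so that is the treewidth.

Treewidth 1.
One optimal decomposition is:
Bags: B1 = {b, c}  B2 = {c, d}  B3 = {a, d}  B4 = {a, h}  B5 = {g, h}  B6 = {e, g}  B7 = {e, f}
Tree: B1–B2, B2–B3, B3–B4, B4–B5, B5–B6, B6–B7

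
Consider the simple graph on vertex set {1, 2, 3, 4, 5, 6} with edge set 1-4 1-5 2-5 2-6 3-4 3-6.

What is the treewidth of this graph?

2

A width-2 tree decomposition is:
Bags: B1 = {1, 2, 5}  B2 = {1, 2, 4}  B3 = {2, 3, 4}  B4 = {2, 3, 6}
Tree: B1–B2, B2–B3, B3–B4
The largest bag has 3 vertices, giving width 2; this decomposition certifies tw(G) ≤ 2. For the lower bound, G contains the cycle 2–5–1–4–3–6–2, so G is not a forest; only forests have treewidth ≤ 1, hence tw(G) ≥ 2. The upper and lower bounds meet at 2, so that is the treewidth.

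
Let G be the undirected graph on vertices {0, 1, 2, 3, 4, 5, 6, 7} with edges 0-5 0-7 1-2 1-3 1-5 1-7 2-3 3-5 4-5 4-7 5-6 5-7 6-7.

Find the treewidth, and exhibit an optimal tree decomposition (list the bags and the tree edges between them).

Treewidth 2.
One such decomposition:
Bags: B1 = {1, 5, 7}  B2 = {4, 5, 7}  B3 = {0, 5, 7}  B4 = {5, 6, 7}  B5 = {1, 3, 5}  B6 = {1, 2, 3}
Tree: B1–B2, B2–B3, B1–B4, B1–B5, B5–B6

The largest bag has 3 vertices, giving width 2; this decomposition certifies tw(G) ≤ 2. Conversely, {1, 2, 3} is a clique of size 3, and the vertices of any clique must share a bag in every tree decomposition; so some bag has ≥ 3 vertices and tw(G) ≥ 2. Combining the bounds, tw(G) = 2.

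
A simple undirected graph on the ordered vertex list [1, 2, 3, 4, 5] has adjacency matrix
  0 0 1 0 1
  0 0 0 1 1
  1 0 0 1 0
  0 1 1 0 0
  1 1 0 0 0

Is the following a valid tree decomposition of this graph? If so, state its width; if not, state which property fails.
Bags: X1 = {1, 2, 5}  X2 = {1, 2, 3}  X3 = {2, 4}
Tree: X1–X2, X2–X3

No — edge (3,4) lies in no bag.

A tree decomposition must satisfy three properties: every vertex lies in some bag; for every edge, both endpoints lie together in some bag; and for every vertex, the bags containing it form a connected subtree. Here edge (3,4) lies in no bag, so the decomposition is invalid.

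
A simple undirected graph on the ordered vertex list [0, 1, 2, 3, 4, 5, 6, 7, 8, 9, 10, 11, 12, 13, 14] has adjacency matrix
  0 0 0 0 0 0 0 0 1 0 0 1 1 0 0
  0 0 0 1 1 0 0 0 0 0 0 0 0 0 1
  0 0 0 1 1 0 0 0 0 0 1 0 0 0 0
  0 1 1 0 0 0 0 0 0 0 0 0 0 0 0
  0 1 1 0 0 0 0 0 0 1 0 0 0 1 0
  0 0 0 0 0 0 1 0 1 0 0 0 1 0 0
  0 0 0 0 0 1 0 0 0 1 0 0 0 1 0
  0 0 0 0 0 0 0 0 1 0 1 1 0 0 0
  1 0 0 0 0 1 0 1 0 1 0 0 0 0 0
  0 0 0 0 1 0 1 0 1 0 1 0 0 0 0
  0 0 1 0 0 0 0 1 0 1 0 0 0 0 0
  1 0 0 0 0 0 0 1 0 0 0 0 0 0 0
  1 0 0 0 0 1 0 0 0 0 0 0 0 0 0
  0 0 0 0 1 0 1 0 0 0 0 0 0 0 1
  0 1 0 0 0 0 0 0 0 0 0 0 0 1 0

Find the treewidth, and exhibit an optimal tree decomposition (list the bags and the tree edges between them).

Treewidth 3.
One such decomposition:
Bags: B1 = {1, 3, 13, 14}  B2 = {1, 3, 4, 13}  B3 = {2, 3, 4, 13}  B4 = {2, 4, 6, 13}  B5 = {2, 4, 6, 9}  B6 = {2, 6, 9, 10}  B7 = {5, 6, 9, 10}  B8 = {5, 8, 9, 10}  B9 = {5, 7, 8, 10}  B10 = {5, 7, 8, 12}  B11 = {0, 7, 8, 12}  B12 = {0, 7, 11, 12}
Tree: B1–B2, B2–B3, B3–B4, B4–B5, B5–B6, B6–B7, B7–B8, B8–B9, B9–B10, B10–B11, B11–B12

Every bag has size at most 4, so the width is 4 − 1 = 3 and tw(G) ≤ 3. For the lower bound: the 4 vertex sets {1,3,14}, {13}, {4}, {2,6,9,10} are disjoint, each induces a connected subgraph, and every pair is joined by at least one edge of G. Contracting each set to a single vertex therefore yields K_{4} as a minor, and since treewidth is minor-monotone, tw(G) ≥ tw(K_{4}) = 3. Hence tw(G) = 3 exactly.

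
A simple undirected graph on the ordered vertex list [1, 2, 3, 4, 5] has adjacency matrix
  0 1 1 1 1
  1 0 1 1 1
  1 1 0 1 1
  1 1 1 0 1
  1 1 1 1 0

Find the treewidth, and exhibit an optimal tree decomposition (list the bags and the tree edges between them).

With just one bag of size 5, the width is 5 − 1 = 4, so tw(G) ≤ 4. For the lower bound, the 5 vertices {1, 2, 3, 4, 5} are pairwise adjacent, and any tree decomposition puts a clique entirely inside one bag — forcing width ≥ 4. Therefore the treewidth is 4.

Treewidth 4.
One such decomposition:
Bags: B1 = {1, 2, 3, 4, 5}
Tree: (single bag)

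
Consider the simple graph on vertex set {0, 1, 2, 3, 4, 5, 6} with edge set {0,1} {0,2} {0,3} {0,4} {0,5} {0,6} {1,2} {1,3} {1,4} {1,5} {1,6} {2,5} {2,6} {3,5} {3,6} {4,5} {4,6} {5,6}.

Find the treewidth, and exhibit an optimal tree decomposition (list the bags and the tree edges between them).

Treewidth 4.
Bags: B1 = {0, 1, 3, 5, 6}  B2 = {0, 1, 2, 5, 6}  B3 = {0, 1, 4, 5, 6}
Tree: B1–B2, B2–B3

Every bag has size at most 5, so the width is 5 − 1 = 4 and tw(G) ≤ 4. For the lower bound, the 5 vertices {0, 1, 2, 5, 6} are pairwise adjacent, and any tree decomposition puts a clique entirely inside one bag — forcing width ≥ 4. Therefore the treewidth is 4.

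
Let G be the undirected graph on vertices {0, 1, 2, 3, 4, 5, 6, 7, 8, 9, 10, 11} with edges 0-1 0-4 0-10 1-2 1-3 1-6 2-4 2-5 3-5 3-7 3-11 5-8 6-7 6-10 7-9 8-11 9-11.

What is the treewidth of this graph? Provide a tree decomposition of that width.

Treewidth 3.
One such decomposition:
Bags: B1 = {0, 4, 6, 10}  B2 = {0, 1, 4, 6}  B3 = {1, 2, 4, 6}  B4 = {1, 2, 6, 7}  B5 = {1, 2, 3, 7}  B6 = {2, 3, 5, 7}  B7 = {3, 5, 7, 9}  B8 = {3, 5, 9, 11}  B9 = {5, 8, 9, 11}
Tree: B1–B2, B2–B3, B3–B4, B4–B5, B5–B6, B6–B7, B7–B8, B8–B9

Every bag has size at most 4, so the width is 4 − 1 = 3 and tw(G) ≤ 3. For the lower bound: the 4 vertex sets {0,4,10}, {6}, {1}, {2,3,5,7} are disjoint, each induces a connected subgraph, and every pair is joined by at least one edge of G. Contracting each set to a single vertex therefore yields K_{4} as a minor, and since treewidth is minor-monotone, tw(G) ≥ tw(K_{4}) = 3. Hence tw(G) = 3 exactly.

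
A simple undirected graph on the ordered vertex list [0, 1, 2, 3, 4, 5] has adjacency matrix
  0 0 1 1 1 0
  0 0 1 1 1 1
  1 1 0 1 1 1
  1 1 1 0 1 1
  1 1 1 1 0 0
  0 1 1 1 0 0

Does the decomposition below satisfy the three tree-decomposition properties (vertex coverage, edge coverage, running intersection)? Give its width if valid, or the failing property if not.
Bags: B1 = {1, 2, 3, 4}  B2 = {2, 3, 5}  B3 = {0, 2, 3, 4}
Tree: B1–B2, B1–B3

A tree decomposition must satisfy three properties: every vertex lies in some bag; for every edge, both endpoints lie together in some bag; and for every vertex, the bags containing it form a connected subtree. Here edge (1,5) lies in no bag, so the decomposition is invalid.

No — edge (1,5) lies in no bag.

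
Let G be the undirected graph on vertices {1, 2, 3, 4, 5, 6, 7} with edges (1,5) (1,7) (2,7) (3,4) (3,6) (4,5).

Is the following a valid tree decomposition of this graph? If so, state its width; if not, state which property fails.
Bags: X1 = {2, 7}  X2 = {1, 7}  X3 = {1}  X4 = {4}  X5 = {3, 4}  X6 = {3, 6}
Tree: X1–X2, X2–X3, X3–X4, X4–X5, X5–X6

A tree decomposition must satisfy three properties: every vertex lies in some bag; for every edge, both endpoints lie together in some bag; and for every vertex, the bags containing it form a connected subtree. Here vertex 5 appears in no bag, so the decomposition is invalid.

No — vertex 5 appears in no bag.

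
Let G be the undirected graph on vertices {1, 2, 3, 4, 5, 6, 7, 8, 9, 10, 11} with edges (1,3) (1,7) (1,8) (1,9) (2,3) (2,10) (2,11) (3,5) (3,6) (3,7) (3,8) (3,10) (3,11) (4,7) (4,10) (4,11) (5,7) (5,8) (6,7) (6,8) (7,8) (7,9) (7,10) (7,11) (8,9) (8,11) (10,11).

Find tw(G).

3

A width-3 tree decomposition is:
Bags: B1 = {3, 7, 10, 11}  B2 = {2, 3, 10, 11}  B3 = {3, 7, 8, 11}  B4 = {1, 3, 7, 8}  B5 = {3, 5, 7, 8}  B6 = {1, 7, 8, 9}  B7 = {3, 6, 7, 8}  B8 = {4, 7, 10, 11}
Tree: B1–B2, B1–B3, B3–B4, B3–B5, B4–B6, B3–B7, B1–B8
The largest bag has 4 vertices, giving width 3; this decomposition certifies tw(G) ≤ 3. On the other hand G contains the 4-clique {2, 3, 10, 11}. A clique must lie in a single bag of any decomposition, so no decomposition can have width below 3. Therefore the treewidth is 3.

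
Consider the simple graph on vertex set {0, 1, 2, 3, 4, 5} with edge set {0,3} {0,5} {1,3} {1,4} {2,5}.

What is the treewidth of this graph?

1

A width-1 tree decomposition is:
Bags: B1 = {1, 4}  B2 = {1, 3}  B3 = {0, 3}  B4 = {0, 5}  B5 = {2, 5}
Tree: B1–B2, B2–B3, B3–B4, B4–B5
The largest bag has 2 vertices, giving width 1; this decomposition certifies tw(G) ≤ 1. G has an edge, so its treewidth is at least 1. The upper and lower bounds meet at 1, so that is the treewidth.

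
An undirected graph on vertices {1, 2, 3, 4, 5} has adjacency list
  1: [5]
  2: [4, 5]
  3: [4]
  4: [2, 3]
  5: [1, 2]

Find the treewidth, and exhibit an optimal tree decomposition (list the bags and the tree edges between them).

Treewidth 1.
Bags: B1 = {3, 4}  B2 = {2, 4}  B3 = {2, 5}  B4 = {1, 5}
Tree: B1–B2, B2–B3, B3–B4

The largest bag has 2 vertices, giving width 1; this decomposition certifies tw(G) ≤ 1. Since G has at least one edge (e.g. 3–4), it is not an edgeless graph, so tw(G) ≥ 1. Hence tw(G) = 1 exactly.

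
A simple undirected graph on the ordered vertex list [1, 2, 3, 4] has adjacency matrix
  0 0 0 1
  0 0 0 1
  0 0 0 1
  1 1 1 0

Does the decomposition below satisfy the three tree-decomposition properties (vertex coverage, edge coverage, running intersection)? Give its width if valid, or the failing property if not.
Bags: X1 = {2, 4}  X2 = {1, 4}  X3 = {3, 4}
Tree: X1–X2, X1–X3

Vertex coverage: the bags together contain {1, 2, 3, 4}, the full vertex set. Edge coverage: each edge of G has both endpoints in at least one bag. Running intersection: for every vertex, the bags containing it form a connected subtree. All three properties hold, so this is a valid tree decomposition of width max|bag| − 1 = 1, and hence tw(G) ≤ 1.

Yes; width 1.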